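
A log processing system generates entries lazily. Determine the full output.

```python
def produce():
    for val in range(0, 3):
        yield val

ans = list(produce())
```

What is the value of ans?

Step 1: The generator yields each value from range(0, 3).
Step 2: list() consumes all yields: [0, 1, 2].
Therefore ans = [0, 1, 2].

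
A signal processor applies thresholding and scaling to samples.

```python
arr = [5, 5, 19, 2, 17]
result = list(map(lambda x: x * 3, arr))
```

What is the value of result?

Step 1: Apply lambda x: x * 3 to each element:
  5 -> 15
  5 -> 15
  19 -> 57
  2 -> 6
  17 -> 51
Therefore result = [15, 15, 57, 6, 51].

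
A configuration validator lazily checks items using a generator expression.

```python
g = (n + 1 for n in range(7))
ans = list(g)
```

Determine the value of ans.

Step 1: For each n in range(7), compute n+1:
  n=0: 0+1 = 1
  n=1: 1+1 = 2
  n=2: 2+1 = 3
  n=3: 3+1 = 4
  n=4: 4+1 = 5
  n=5: 5+1 = 6
  n=6: 6+1 = 7
Therefore ans = [1, 2, 3, 4, 5, 6, 7].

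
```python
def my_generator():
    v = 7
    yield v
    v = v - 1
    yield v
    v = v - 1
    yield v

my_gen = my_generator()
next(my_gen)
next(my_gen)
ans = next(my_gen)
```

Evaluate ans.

Step 1: Trace through generator execution:
  Yield 1: v starts at 7, yield 7
  Yield 2: v = 7 - 1 = 6, yield 6
  Yield 3: v = 6 - 1 = 5, yield 5
Step 2: First next() gets 7, second next() gets the second value, third next() yields 5.
Therefore ans = 5.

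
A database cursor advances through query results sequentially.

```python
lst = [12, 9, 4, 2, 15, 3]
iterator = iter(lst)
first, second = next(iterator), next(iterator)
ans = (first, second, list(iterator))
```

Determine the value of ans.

Step 1: Create iterator over [12, 9, 4, 2, 15, 3].
Step 2: first = 12, second = 9.
Step 3: Remaining elements: [4, 2, 15, 3].
Therefore ans = (12, 9, [4, 2, 15, 3]).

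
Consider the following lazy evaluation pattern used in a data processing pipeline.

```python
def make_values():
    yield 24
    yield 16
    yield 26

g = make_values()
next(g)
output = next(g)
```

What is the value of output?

Step 1: make_values() creates a generator.
Step 2: next(g) yields 24 (consumed and discarded).
Step 3: next(g) yields 16, assigned to output.
Therefore output = 16.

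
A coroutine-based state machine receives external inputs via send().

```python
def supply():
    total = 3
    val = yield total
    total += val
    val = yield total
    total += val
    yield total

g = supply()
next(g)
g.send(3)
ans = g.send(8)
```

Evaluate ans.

Step 1: next() -> yield total=3.
Step 2: send(3) -> val=3, total = 3+3 = 6, yield 6.
Step 3: send(8) -> val=8, total = 6+8 = 14, yield 14.
Therefore ans = 14.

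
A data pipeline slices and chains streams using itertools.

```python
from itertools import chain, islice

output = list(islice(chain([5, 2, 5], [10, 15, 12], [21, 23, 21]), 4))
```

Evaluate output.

Step 1: chain([5, 2, 5], [10, 15, 12], [21, 23, 21]) = [5, 2, 5, 10, 15, 12, 21, 23, 21].
Step 2: islice takes first 4 elements: [5, 2, 5, 10].
Therefore output = [5, 2, 5, 10].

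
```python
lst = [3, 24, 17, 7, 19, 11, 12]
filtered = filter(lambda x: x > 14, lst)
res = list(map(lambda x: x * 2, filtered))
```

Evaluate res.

Step 1: Filter lst for elements > 14:
  3: removed
  24: kept
  17: kept
  7: removed
  19: kept
  11: removed
  12: removed
Step 2: Map x * 2 on filtered [24, 17, 19]:
  24 -> 48
  17 -> 34
  19 -> 38
Therefore res = [48, 34, 38].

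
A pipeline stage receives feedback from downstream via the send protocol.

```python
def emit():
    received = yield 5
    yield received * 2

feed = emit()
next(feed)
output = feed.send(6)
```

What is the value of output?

Step 1: next(feed) advances to first yield, producing 5.
Step 2: send(6) resumes, received = 6.
Step 3: yield received * 2 = 6 * 2 = 12.
Therefore output = 12.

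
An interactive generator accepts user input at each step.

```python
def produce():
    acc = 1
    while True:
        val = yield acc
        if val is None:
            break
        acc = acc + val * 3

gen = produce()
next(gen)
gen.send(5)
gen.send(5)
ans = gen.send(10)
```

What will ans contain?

Step 1: next() -> yield acc=1.
Step 2: send(5) -> val=5, acc = 1 + 5*3 = 16, yield 16.
Step 3: send(5) -> val=5, acc = 16 + 5*3 = 31, yield 31.
Step 4: send(10) -> val=10, acc = 31 + 10*3 = 61, yield 61.
Therefore ans = 61.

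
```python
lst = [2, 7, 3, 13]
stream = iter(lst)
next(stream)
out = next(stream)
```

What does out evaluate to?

Step 1: Create iterator over [2, 7, 3, 13].
Step 2: next() consumes 2.
Step 3: next() returns 7.
Therefore out = 7.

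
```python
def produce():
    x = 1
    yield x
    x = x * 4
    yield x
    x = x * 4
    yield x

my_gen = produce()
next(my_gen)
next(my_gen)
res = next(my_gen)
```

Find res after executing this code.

Step 1: Trace through generator execution:
  Yield 1: x starts at 1, yield 1
  Yield 2: x = 1 * 4 = 4, yield 4
  Yield 3: x = 4 * 4 = 16, yield 16
Step 2: First next() gets 1, second next() gets the second value, third next() yields 16.
Therefore res = 16.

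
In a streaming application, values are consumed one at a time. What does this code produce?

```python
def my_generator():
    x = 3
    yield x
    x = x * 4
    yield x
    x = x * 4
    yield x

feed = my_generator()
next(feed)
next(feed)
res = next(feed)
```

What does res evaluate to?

Step 1: Trace through generator execution:
  Yield 1: x starts at 3, yield 3
  Yield 2: x = 3 * 4 = 12, yield 12
  Yield 3: x = 12 * 4 = 48, yield 48
Step 2: First next() gets 3, second next() gets the second value, third next() yields 48.
Therefore res = 48.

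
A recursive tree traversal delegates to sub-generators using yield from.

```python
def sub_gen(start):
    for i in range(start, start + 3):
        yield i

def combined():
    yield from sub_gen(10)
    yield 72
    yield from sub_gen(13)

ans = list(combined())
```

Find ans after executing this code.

Step 1: combined() delegates to sub_gen(10):
  yield 10
  yield 11
  yield 12
Step 2: yield 72
Step 3: Delegates to sub_gen(13):
  yield 13
  yield 14
  yield 15
Therefore ans = [10, 11, 12, 72, 13, 14, 15].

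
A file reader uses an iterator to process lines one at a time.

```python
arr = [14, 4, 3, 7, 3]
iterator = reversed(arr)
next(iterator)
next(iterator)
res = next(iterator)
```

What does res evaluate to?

Step 1: reversed([14, 4, 3, 7, 3]) gives iterator: [3, 7, 3, 4, 14].
Step 2: First next() = 3, second next() = 7.
Step 3: Third next() = 3.
Therefore res = 3.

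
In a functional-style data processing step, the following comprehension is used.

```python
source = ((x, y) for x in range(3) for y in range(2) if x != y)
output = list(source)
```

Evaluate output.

Step 1: Nested generator over range(3) x range(2) where x != y:
  (0, 0): excluded (x == y)
  (0, 1): included
  (1, 0): included
  (1, 1): excluded (x == y)
  (2, 0): included
  (2, 1): included
Therefore output = [(0, 1), (1, 0), (2, 0), (2, 1)].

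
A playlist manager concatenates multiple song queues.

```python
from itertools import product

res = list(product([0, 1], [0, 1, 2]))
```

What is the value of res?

Step 1: product([0, 1], [0, 1, 2]) gives all pairs:
  (0, 0)
  (0, 1)
  (0, 2)
  (1, 0)
  (1, 1)
  (1, 2)
Therefore res = [(0, 0), (0, 1), (0, 2), (1, 0), (1, 1), (1, 2)].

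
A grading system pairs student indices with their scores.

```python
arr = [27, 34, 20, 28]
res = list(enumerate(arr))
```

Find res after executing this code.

Step 1: enumerate pairs each element with its index:
  (0, 27)
  (1, 34)
  (2, 20)
  (3, 28)
Therefore res = [(0, 27), (1, 34), (2, 20), (3, 28)].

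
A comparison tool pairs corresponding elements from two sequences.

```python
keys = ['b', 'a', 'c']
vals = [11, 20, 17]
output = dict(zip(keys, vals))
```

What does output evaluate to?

Step 1: zip pairs keys with values:
  'b' -> 11
  'a' -> 20
  'c' -> 17
Therefore output = {'b': 11, 'a': 20, 'c': 17}.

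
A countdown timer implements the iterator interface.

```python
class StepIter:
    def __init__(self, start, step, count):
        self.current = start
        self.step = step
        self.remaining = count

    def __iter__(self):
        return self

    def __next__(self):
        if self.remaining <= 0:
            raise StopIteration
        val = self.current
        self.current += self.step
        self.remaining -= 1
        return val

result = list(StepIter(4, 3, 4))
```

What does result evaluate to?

Step 1: StepIter starts at 4, increments by 3, for 4 steps:
  Yield 4, then current += 3
  Yield 7, then current += 3
  Yield 10, then current += 3
  Yield 13, then current += 3
Therefore result = [4, 7, 10, 13].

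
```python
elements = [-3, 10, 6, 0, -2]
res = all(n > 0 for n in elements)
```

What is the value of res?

Step 1: Check n > 0 for each element in [-3, 10, 6, 0, -2]:
  -3 > 0: False
  10 > 0: True
  6 > 0: True
  0 > 0: False
  -2 > 0: False
Step 2: all() returns False.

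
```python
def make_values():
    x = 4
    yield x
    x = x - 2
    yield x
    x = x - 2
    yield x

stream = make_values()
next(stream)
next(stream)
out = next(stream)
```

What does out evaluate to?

Step 1: Trace through generator execution:
  Yield 1: x starts at 4, yield 4
  Yield 2: x = 4 - 2 = 2, yield 2
  Yield 3: x = 2 - 2 = 0, yield 0
Step 2: First next() gets 4, second next() gets the second value, third next() yields 0.
Therefore out = 0.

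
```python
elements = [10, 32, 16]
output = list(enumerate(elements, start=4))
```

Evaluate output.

Step 1: enumerate with start=4:
  (4, 10)
  (5, 32)
  (6, 16)
Therefore output = [(4, 10), (5, 32), (6, 16)].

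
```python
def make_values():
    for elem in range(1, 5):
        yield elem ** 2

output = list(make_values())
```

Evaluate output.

Step 1: For each elem in range(1, 5), yield elem**2:
  elem=1: yield 1**2 = 1
  elem=2: yield 2**2 = 4
  elem=3: yield 3**2 = 9
  elem=4: yield 4**2 = 16
Therefore output = [1, 4, 9, 16].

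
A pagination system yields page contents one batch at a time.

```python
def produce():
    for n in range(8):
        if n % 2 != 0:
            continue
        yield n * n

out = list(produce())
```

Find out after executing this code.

Step 1: Only yield n**2 when n is divisible by 2:
  n=0: 0 % 2 == 0, yield 0**2 = 0
  n=2: 2 % 2 == 0, yield 2**2 = 4
  n=4: 4 % 2 == 0, yield 4**2 = 16
  n=6: 6 % 2 == 0, yield 6**2 = 36
Therefore out = [0, 4, 16, 36].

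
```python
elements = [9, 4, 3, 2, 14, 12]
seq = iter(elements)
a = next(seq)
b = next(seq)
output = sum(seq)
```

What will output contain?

Step 1: Create iterator over [9, 4, 3, 2, 14, 12].
Step 2: a = next() = 9, b = next() = 4.
Step 3: sum() of remaining [3, 2, 14, 12] = 31.
Therefore output = 31.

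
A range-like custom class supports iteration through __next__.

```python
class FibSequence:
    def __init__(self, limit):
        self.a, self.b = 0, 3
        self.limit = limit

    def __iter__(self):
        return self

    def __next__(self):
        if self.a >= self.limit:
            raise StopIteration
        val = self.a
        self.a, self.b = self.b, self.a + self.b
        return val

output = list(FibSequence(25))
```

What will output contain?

Step 1: Fibonacci-like sequence (a=0, b=3) until >= 25:
  Yield 0, then a,b = 3,3
  Yield 3, then a,b = 3,6
  Yield 3, then a,b = 6,9
  Yield 6, then a,b = 9,15
  Yield 9, then a,b = 15,24
  Yield 15, then a,b = 24,39
  Yield 24, then a,b = 39,63
Step 2: 39 >= 25, stop.
Therefore output = [0, 3, 3, 6, 9, 15, 24].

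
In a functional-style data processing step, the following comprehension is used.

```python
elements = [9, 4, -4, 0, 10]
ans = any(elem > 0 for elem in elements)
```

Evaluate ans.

Step 1: Check elem > 0 for each element in [9, 4, -4, 0, 10]:
  9 > 0: True
  4 > 0: True
  -4 > 0: False
  0 > 0: False
  10 > 0: True
Step 2: any() returns True.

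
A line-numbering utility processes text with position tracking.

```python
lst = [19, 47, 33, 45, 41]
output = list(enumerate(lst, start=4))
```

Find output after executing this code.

Step 1: enumerate with start=4:
  (4, 19)
  (5, 47)
  (6, 33)
  (7, 45)
  (8, 41)
Therefore output = [(4, 19), (5, 47), (6, 33), (7, 45), (8, 41)].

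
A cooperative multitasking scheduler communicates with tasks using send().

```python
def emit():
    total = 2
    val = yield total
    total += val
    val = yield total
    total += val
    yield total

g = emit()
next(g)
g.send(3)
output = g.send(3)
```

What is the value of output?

Step 1: next() -> yield total=2.
Step 2: send(3) -> val=3, total = 2+3 = 5, yield 5.
Step 3: send(3) -> val=3, total = 5+3 = 8, yield 8.
Therefore output = 8.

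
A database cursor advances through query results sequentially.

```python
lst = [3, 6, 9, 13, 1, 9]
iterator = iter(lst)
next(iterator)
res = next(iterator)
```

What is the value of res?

Step 1: Create iterator over [3, 6, 9, 13, 1, 9].
Step 2: next() consumes 3.
Step 3: next() returns 6.
Therefore res = 6.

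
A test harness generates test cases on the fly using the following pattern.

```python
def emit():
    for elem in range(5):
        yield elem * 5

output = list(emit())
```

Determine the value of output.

Step 1: For each elem in range(5), yield elem * 5:
  elem=0: yield 0 * 5 = 0
  elem=1: yield 1 * 5 = 5
  elem=2: yield 2 * 5 = 10
  elem=3: yield 3 * 5 = 15
  elem=4: yield 4 * 5 = 20
Therefore output = [0, 5, 10, 15, 20].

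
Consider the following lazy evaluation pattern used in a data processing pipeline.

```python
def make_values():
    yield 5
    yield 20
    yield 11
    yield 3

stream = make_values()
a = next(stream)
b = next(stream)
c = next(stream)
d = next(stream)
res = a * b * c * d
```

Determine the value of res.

Step 1: Create generator and consume all values:
  a = next(stream) = 5
  b = next(stream) = 20
  c = next(stream) = 11
  d = next(stream) = 3
Step 2: res = 5 * 20 * 11 * 3 = 3300.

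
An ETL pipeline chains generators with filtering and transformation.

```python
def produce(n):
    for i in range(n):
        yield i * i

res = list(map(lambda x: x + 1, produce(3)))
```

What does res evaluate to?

Step 1: produce(3) yields squares: [0, 1, 4].
Step 2: map adds 1 to each: [1, 2, 5].
Therefore res = [1, 2, 5].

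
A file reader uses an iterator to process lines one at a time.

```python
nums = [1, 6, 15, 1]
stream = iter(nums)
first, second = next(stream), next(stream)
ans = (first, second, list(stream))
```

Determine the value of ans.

Step 1: Create iterator over [1, 6, 15, 1].
Step 2: first = 1, second = 6.
Step 3: Remaining elements: [15, 1].
Therefore ans = (1, 6, [15, 1]).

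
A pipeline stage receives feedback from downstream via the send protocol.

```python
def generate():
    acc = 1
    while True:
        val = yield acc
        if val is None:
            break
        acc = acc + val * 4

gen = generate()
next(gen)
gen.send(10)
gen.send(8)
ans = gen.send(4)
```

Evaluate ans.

Step 1: next() -> yield acc=1.
Step 2: send(10) -> val=10, acc = 1 + 10*4 = 41, yield 41.
Step 3: send(8) -> val=8, acc = 41 + 8*4 = 73, yield 73.
Step 4: send(4) -> val=4, acc = 73 + 4*4 = 89, yield 89.
Therefore ans = 89.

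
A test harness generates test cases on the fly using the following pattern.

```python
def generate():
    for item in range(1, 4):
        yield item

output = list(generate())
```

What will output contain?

Step 1: The generator yields each value from range(1, 4).
Step 2: list() consumes all yields: [1, 2, 3].
Therefore output = [1, 2, 3].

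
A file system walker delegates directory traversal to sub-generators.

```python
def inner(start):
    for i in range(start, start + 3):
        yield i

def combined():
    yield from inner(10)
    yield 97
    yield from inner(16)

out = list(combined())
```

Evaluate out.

Step 1: combined() delegates to inner(10):
  yield 10
  yield 11
  yield 12
Step 2: yield 97
Step 3: Delegates to inner(16):
  yield 16
  yield 17
  yield 18
Therefore out = [10, 11, 12, 97, 16, 17, 18].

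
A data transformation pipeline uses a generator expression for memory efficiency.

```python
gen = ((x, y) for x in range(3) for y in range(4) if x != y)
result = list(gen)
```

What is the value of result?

Step 1: Nested generator over range(3) x range(4) where x != y:
  (0, 0): excluded (x == y)
  (0, 1): included
  (0, 2): included
  (0, 3): included
  (1, 0): included
  (1, 1): excluded (x == y)
  (1, 2): included
  (1, 3): included
  (2, 0): included
  (2, 1): included
  (2, 2): excluded (x == y)
  (2, 3): included
Therefore result = [(0, 1), (0, 2), (0, 3), (1, 0), (1, 2), (1, 3), (2, 0), (2, 1), (2, 3)].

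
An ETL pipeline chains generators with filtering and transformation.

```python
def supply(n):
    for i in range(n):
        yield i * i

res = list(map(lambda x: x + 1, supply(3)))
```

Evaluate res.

Step 1: supply(3) yields squares: [0, 1, 4].
Step 2: map adds 1 to each: [1, 2, 5].
Therefore res = [1, 2, 5].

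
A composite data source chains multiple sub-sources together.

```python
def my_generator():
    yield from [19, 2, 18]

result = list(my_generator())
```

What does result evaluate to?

Step 1: yield from delegates to the iterable, yielding each element.
Step 2: Collected values: [19, 2, 18].
Therefore result = [19, 2, 18].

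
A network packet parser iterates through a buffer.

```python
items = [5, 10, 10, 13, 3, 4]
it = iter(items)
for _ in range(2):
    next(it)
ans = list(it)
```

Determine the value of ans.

Step 1: Create iterator over [5, 10, 10, 13, 3, 4].
Step 2: Advance 2 positions (consuming [5, 10]).
Step 3: list() collects remaining elements: [10, 13, 3, 4].
Therefore ans = [10, 13, 3, 4].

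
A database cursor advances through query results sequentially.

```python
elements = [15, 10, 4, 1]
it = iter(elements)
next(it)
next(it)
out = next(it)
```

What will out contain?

Step 1: Create iterator over [15, 10, 4, 1].
Step 2: next() consumes 15.
Step 3: next() consumes 10.
Step 4: next() returns 4.
Therefore out = 4.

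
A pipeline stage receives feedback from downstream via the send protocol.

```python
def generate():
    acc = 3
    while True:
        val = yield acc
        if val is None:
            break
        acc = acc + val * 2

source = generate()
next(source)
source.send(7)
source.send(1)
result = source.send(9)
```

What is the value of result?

Step 1: next() -> yield acc=3.
Step 2: send(7) -> val=7, acc = 3 + 7*2 = 17, yield 17.
Step 3: send(1) -> val=1, acc = 17 + 1*2 = 19, yield 19.
Step 4: send(9) -> val=9, acc = 19 + 9*2 = 37, yield 37.
Therefore result = 37.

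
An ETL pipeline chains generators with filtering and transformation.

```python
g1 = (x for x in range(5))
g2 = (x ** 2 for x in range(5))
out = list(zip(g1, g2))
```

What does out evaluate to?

Step 1: g1 produces [0, 1, 2, 3, 4].
Step 2: g2 produces [0, 1, 4, 9, 16].
Step 3: zip pairs them: [(0, 0), (1, 1), (2, 4), (3, 9), (4, 16)].
Therefore out = [(0, 0), (1, 1), (2, 4), (3, 9), (4, 16)].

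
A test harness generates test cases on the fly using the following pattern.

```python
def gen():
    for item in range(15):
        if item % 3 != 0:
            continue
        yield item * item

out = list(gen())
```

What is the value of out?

Step 1: Only yield item**2 when item is divisible by 3:
  item=0: 0 % 3 == 0, yield 0**2 = 0
  item=3: 3 % 3 == 0, yield 3**2 = 9
  item=6: 6 % 3 == 0, yield 6**2 = 36
  item=9: 9 % 3 == 0, yield 9**2 = 81
  item=12: 12 % 3 == 0, yield 12**2 = 144
Therefore out = [0, 9, 36, 81, 144].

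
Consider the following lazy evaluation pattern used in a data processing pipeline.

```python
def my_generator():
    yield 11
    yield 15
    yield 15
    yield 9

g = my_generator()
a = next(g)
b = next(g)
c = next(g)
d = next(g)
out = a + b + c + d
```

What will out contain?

Step 1: Create generator and consume all values:
  a = next(g) = 11
  b = next(g) = 15
  c = next(g) = 15
  d = next(g) = 9
Step 2: out = 11 + 15 + 15 + 9 = 50.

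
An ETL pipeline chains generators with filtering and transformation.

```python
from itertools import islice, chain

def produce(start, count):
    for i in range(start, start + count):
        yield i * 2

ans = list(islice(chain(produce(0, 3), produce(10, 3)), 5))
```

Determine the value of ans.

Step 1: produce(0, 3) yields [0, 2, 4].
Step 2: produce(10, 3) yields [20, 22, 24].
Step 3: chain concatenates: [0, 2, 4, 20, 22, 24].
Step 4: islice takes first 5: [0, 2, 4, 20, 22].
Therefore ans = [0, 2, 4, 20, 22].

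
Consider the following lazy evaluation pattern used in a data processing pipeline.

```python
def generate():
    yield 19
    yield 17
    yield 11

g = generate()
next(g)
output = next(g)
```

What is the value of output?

Step 1: generate() creates a generator.
Step 2: next(g) yields 19 (consumed and discarded).
Step 3: next(g) yields 17, assigned to output.
Therefore output = 17.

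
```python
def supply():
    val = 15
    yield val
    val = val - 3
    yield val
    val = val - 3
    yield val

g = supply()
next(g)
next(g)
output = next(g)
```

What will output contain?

Step 1: Trace through generator execution:
  Yield 1: val starts at 15, yield 15
  Yield 2: val = 15 - 3 = 12, yield 12
  Yield 3: val = 12 - 3 = 9, yield 9
Step 2: First next() gets 15, second next() gets the second value, third next() yields 9.
Therefore output = 9.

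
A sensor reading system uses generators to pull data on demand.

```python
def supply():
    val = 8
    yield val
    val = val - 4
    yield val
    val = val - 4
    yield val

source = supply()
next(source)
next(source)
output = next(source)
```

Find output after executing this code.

Step 1: Trace through generator execution:
  Yield 1: val starts at 8, yield 8
  Yield 2: val = 8 - 4 = 4, yield 4
  Yield 3: val = 4 - 4 = 0, yield 0
Step 2: First next() gets 8, second next() gets the second value, third next() yields 0.
Therefore output = 0.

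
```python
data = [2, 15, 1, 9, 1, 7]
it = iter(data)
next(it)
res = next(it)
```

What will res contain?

Step 1: Create iterator over [2, 15, 1, 9, 1, 7].
Step 2: next() consumes 2.
Step 3: next() returns 15.
Therefore res = 15.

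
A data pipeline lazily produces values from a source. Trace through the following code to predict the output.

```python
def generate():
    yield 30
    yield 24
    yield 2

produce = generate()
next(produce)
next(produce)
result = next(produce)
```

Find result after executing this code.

Step 1: generate() creates a generator.
Step 2: next(produce) yields 30 (consumed and discarded).
Step 3: next(produce) yields 24 (consumed and discarded).
Step 4: next(produce) yields 2, assigned to result.
Therefore result = 2.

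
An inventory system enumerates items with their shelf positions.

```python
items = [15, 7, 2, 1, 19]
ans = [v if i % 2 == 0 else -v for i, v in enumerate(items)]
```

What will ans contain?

Step 1: For each (i, v), keep v if i is even, negate if odd:
  i=0 (even): keep 15
  i=1 (odd): negate to -7
  i=2 (even): keep 2
  i=3 (odd): negate to -1
  i=4 (even): keep 19
Therefore ans = [15, -7, 2, -1, 19].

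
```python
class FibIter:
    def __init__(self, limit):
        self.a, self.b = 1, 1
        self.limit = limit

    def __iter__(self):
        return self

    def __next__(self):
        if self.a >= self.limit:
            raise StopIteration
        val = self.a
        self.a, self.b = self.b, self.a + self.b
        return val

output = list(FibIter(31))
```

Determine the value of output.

Step 1: Fibonacci-like sequence (a=1, b=1) until >= 31:
  Yield 1, then a,b = 1,2
  Yield 1, then a,b = 2,3
  Yield 2, then a,b = 3,5
  Yield 3, then a,b = 5,8
  Yield 5, then a,b = 8,13
  Yield 8, then a,b = 13,21
  Yield 13, then a,b = 21,34
  Yield 21, then a,b = 34,55
Step 2: 34 >= 31, stop.
Therefore output = [1, 1, 2, 3, 5, 8, 13, 21].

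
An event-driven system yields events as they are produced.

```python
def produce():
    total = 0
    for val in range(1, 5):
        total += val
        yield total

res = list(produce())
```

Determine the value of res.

Step 1: Generator accumulates running sum:
  val=1: total = 1, yield 1
  val=2: total = 3, yield 3
  val=3: total = 6, yield 6
  val=4: total = 10, yield 10
Therefore res = [1, 3, 6, 10].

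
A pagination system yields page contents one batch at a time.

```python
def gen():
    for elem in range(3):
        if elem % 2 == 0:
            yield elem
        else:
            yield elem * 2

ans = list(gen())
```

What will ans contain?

Step 1: For each elem in range(3), yield elem if even, else elem*2:
  elem=0 (even): yield 0
  elem=1 (odd): yield 1*2 = 2
  elem=2 (even): yield 2
Therefore ans = [0, 2, 2].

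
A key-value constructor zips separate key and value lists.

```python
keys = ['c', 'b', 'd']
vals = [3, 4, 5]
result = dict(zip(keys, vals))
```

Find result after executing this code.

Step 1: zip pairs keys with values:
  'c' -> 3
  'b' -> 4
  'd' -> 5
Therefore result = {'c': 3, 'b': 4, 'd': 5}.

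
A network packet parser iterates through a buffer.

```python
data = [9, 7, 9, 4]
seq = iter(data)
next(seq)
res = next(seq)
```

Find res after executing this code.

Step 1: Create iterator over [9, 7, 9, 4].
Step 2: next() consumes 9.
Step 3: next() returns 7.
Therefore res = 7.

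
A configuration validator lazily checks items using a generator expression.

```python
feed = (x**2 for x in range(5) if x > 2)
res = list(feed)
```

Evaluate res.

Step 1: For range(5), keep x > 2, then square:
  x=0: 0 <= 2, excluded
  x=1: 1 <= 2, excluded
  x=2: 2 <= 2, excluded
  x=3: 3 > 2, yield 3**2 = 9
  x=4: 4 > 2, yield 4**2 = 16
Therefore res = [9, 16].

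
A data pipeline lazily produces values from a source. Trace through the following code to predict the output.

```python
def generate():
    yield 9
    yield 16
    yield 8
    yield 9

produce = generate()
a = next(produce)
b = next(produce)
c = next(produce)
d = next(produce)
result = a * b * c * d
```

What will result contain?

Step 1: Create generator and consume all values:
  a = next(produce) = 9
  b = next(produce) = 16
  c = next(produce) = 8
  d = next(produce) = 9
Step 2: result = 9 * 16 * 8 * 9 = 10368.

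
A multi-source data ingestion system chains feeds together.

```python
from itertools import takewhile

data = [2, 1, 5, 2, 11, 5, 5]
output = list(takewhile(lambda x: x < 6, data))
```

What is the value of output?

Step 1: takewhile stops at first element >= 6:
  2 < 6: take
  1 < 6: take
  5 < 6: take
  2 < 6: take
  11 >= 6: stop
Therefore output = [2, 1, 5, 2].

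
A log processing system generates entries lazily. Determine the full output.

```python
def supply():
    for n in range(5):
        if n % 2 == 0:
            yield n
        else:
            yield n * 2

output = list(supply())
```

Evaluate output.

Step 1: For each n in range(5), yield n if even, else n*2:
  n=0 (even): yield 0
  n=1 (odd): yield 1*2 = 2
  n=2 (even): yield 2
  n=3 (odd): yield 3*2 = 6
  n=4 (even): yield 4
Therefore output = [0, 2, 2, 6, 4].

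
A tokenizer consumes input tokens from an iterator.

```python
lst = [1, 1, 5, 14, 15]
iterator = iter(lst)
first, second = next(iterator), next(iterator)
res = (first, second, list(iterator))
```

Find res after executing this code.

Step 1: Create iterator over [1, 1, 5, 14, 15].
Step 2: first = 1, second = 1.
Step 3: Remaining elements: [5, 14, 15].
Therefore res = (1, 1, [5, 14, 15]).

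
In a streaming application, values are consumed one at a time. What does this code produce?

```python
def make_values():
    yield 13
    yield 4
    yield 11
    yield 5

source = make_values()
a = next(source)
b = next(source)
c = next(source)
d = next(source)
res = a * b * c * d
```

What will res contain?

Step 1: Create generator and consume all values:
  a = next(source) = 13
  b = next(source) = 4
  c = next(source) = 11
  d = next(source) = 5
Step 2: res = 13 * 4 * 11 * 5 = 2860.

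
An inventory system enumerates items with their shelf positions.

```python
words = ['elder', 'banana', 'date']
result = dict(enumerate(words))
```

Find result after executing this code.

Step 1: enumerate pairs indices with words:
  0 -> 'elder'
  1 -> 'banana'
  2 -> 'date'
Therefore result = {0: 'elder', 1: 'banana', 2: 'date'}.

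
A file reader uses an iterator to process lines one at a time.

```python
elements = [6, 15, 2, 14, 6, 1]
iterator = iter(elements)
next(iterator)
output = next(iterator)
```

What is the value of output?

Step 1: Create iterator over [6, 15, 2, 14, 6, 1].
Step 2: next() consumes 6.
Step 3: next() returns 15.
Therefore output = 15.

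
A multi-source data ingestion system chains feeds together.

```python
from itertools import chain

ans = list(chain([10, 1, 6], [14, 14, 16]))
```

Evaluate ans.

Step 1: chain() concatenates iterables: [10, 1, 6] + [14, 14, 16].
Therefore ans = [10, 1, 6, 14, 14, 16].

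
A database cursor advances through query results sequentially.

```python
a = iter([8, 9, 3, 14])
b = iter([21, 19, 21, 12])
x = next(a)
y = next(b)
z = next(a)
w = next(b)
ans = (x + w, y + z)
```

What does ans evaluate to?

Step 1: a iterates [8, 9, 3, 14], b iterates [21, 19, 21, 12].
Step 2: x = next(a) = 8, y = next(b) = 21.
Step 3: z = next(a) = 9, w = next(b) = 19.
Step 4: ans = (8 + 19, 21 + 9) = (27, 30).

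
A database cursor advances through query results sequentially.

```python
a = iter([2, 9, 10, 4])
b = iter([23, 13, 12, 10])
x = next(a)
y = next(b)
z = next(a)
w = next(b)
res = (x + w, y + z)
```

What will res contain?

Step 1: a iterates [2, 9, 10, 4], b iterates [23, 13, 12, 10].
Step 2: x = next(a) = 2, y = next(b) = 23.
Step 3: z = next(a) = 9, w = next(b) = 13.
Step 4: res = (2 + 13, 23 + 9) = (15, 32).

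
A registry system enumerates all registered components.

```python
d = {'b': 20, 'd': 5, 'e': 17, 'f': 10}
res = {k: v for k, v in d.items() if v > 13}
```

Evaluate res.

Step 1: Filter items where value > 13:
  'b': 20 > 13: kept
  'd': 5 <= 13: removed
  'e': 17 > 13: kept
  'f': 10 <= 13: removed
Therefore res = {'b': 20, 'e': 17}.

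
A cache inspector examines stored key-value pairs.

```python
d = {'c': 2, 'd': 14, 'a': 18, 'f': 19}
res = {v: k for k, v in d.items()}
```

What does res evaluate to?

Step 1: Invert dict (swap keys and values):
  'c': 2 -> 2: 'c'
  'd': 14 -> 14: 'd'
  'a': 18 -> 18: 'a'
  'f': 19 -> 19: 'f'
Therefore res = {2: 'c', 14: 'd', 18: 'a', 19: 'f'}.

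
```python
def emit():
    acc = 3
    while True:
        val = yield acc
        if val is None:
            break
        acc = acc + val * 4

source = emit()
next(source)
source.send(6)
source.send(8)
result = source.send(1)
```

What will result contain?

Step 1: next() -> yield acc=3.
Step 2: send(6) -> val=6, acc = 3 + 6*4 = 27, yield 27.
Step 3: send(8) -> val=8, acc = 27 + 8*4 = 59, yield 59.
Step 4: send(1) -> val=1, acc = 59 + 1*4 = 63, yield 63.
Therefore result = 63.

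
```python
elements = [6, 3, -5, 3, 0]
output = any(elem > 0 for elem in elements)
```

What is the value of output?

Step 1: Check elem > 0 for each element in [6, 3, -5, 3, 0]:
  6 > 0: True
  3 > 0: True
  -5 > 0: False
  3 > 0: True
  0 > 0: False
Step 2: any() returns True.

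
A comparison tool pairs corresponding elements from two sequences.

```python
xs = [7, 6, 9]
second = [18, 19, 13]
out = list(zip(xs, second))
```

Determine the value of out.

Step 1: zip pairs elements at same index:
  Index 0: (7, 18)
  Index 1: (6, 19)
  Index 2: (9, 13)
Therefore out = [(7, 18), (6, 19), (9, 13)].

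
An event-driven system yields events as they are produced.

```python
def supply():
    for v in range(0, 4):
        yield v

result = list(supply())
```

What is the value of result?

Step 1: The generator yields each value from range(0, 4).
Step 2: list() consumes all yields: [0, 1, 2, 3].
Therefore result = [0, 1, 2, 3].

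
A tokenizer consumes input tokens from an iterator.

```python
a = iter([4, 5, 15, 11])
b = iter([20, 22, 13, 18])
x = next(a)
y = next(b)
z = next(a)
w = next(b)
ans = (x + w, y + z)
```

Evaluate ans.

Step 1: a iterates [4, 5, 15, 11], b iterates [20, 22, 13, 18].
Step 2: x = next(a) = 4, y = next(b) = 20.
Step 3: z = next(a) = 5, w = next(b) = 22.
Step 4: ans = (4 + 22, 20 + 5) = (26, 25).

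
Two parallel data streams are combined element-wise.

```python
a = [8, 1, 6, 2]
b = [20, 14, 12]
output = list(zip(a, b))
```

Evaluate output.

Step 1: zip stops at shortest (len(a)=4, len(b)=3):
  Index 0: (8, 20)
  Index 1: (1, 14)
  Index 2: (6, 12)
Step 2: Last element of a (2) has no pair, dropped.
Therefore output = [(8, 20), (1, 14), (6, 12)].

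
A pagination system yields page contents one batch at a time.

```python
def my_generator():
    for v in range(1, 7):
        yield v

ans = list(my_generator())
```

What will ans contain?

Step 1: The generator yields each value from range(1, 7).
Step 2: list() consumes all yields: [1, 2, 3, 4, 5, 6].
Therefore ans = [1, 2, 3, 4, 5, 6].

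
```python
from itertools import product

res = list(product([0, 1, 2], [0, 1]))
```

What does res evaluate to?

Step 1: product([0, 1, 2], [0, 1]) gives all pairs:
  (0, 0)
  (0, 1)
  (1, 0)
  (1, 1)
  (2, 0)
  (2, 1)
Therefore res = [(0, 0), (0, 1), (1, 0), (1, 1), (2, 0), (2, 1)].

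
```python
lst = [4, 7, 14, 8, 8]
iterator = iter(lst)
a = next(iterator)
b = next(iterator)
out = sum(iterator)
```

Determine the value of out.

Step 1: Create iterator over [4, 7, 14, 8, 8].
Step 2: a = next() = 4, b = next() = 7.
Step 3: sum() of remaining [14, 8, 8] = 30.
Therefore out = 30.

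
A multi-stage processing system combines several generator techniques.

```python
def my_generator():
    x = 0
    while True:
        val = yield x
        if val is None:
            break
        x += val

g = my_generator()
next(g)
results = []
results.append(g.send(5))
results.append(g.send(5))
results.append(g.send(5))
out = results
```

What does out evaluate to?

Step 1: next(g) -> yield 0.
Step 2: send(5) -> x = 5, yield 5.
Step 3: send(5) -> x = 10, yield 10.
Step 4: send(5) -> x = 15, yield 15.
Therefore out = [5, 10, 15].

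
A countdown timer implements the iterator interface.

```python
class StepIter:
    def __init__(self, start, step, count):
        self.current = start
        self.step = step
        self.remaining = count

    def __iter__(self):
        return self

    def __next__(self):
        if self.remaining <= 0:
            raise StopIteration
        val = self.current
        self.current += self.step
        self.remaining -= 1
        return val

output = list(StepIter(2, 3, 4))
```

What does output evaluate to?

Step 1: StepIter starts at 2, increments by 3, for 4 steps:
  Yield 2, then current += 3
  Yield 5, then current += 3
  Yield 8, then current += 3
  Yield 11, then current += 3
Therefore output = [2, 5, 8, 11].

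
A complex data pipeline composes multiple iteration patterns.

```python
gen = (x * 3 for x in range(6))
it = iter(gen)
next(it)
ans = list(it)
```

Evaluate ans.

Step 1: Generator produces [0, 3, 6, 9, 12, 15].
Step 2: next(it) consumes first element (0).
Step 3: list(it) collects remaining: [3, 6, 9, 12, 15].
Therefore ans = [3, 6, 9, 12, 15].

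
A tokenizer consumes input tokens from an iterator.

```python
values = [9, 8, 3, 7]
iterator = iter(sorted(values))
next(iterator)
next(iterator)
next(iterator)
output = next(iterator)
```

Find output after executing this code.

Step 1: sorted([9, 8, 3, 7]) = [3, 7, 8, 9].
Step 2: Create iterator and skip 3 elements.
Step 3: next() returns 9.
Therefore output = 9.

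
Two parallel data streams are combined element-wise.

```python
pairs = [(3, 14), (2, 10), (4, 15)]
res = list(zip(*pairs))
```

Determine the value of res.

Step 1: zip(*pairs) transposes: unzips [(3, 14), (2, 10), (4, 15)] into separate sequences.
Step 2: First elements: (3, 2, 4), second elements: (14, 10, 15).
Therefore res = [(3, 2, 4), (14, 10, 15)].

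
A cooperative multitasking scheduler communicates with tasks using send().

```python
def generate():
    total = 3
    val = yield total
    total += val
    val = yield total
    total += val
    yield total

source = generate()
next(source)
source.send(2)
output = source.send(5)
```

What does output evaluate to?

Step 1: next() -> yield total=3.
Step 2: send(2) -> val=2, total = 3+2 = 5, yield 5.
Step 3: send(5) -> val=5, total = 5+5 = 10, yield 10.
Therefore output = 10.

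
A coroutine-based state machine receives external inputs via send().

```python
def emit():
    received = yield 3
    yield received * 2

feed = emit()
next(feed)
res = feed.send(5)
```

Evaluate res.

Step 1: next(feed) advances to first yield, producing 3.
Step 2: send(5) resumes, received = 5.
Step 3: yield received * 2 = 5 * 2 = 10.
Therefore res = 10.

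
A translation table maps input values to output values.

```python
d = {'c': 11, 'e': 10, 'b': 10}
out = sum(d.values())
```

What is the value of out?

Step 1: d.values() = [11, 10, 10].
Step 2: sum = 31.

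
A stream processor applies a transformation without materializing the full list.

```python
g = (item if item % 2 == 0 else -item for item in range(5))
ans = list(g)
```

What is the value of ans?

Step 1: For each item in range(5), yield item if even, else -item:
  item=0: even, yield 0
  item=1: odd, yield -1
  item=2: even, yield 2
  item=3: odd, yield -3
  item=4: even, yield 4
Therefore ans = [0, -1, 2, -3, 4].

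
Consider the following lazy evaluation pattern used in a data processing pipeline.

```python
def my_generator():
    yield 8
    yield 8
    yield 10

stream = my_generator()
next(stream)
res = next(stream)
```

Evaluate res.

Step 1: my_generator() creates a generator.
Step 2: next(stream) yields 8 (consumed and discarded).
Step 3: next(stream) yields 8, assigned to res.
Therefore res = 8.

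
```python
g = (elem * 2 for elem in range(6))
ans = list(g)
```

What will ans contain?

Step 1: For each elem in range(6), compute elem*2:
  elem=0: 0*2 = 0
  elem=1: 1*2 = 2
  elem=2: 2*2 = 4
  elem=3: 3*2 = 6
  elem=4: 4*2 = 8
  elem=5: 5*2 = 10
Therefore ans = [0, 2, 4, 6, 8, 10].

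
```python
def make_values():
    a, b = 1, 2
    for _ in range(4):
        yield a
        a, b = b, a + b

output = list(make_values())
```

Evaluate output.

Step 1: Fibonacci-like sequence starting with a=1, b=2:
  Iteration 1: yield a=1, then a,b = 2,3
  Iteration 2: yield a=2, then a,b = 3,5
  Iteration 3: yield a=3, then a,b = 5,8
  Iteration 4: yield a=5, then a,b = 8,13
Therefore output = [1, 2, 3, 5].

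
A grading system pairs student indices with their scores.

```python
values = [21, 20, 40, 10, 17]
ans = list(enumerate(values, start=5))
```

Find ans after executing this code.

Step 1: enumerate with start=5:
  (5, 21)
  (6, 20)
  (7, 40)
  (8, 10)
  (9, 17)
Therefore ans = [(5, 21), (6, 20), (7, 40), (8, 10), (9, 17)].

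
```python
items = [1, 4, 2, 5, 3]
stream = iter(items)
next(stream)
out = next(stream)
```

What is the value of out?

Step 1: Create iterator over [1, 4, 2, 5, 3].
Step 2: next() consumes 1.
Step 3: next() returns 4.
Therefore out = 4.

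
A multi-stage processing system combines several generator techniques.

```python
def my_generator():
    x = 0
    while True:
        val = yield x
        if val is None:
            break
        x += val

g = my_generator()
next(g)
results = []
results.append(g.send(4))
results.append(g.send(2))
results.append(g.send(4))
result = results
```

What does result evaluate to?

Step 1: next(g) -> yield 0.
Step 2: send(4) -> x = 4, yield 4.
Step 3: send(2) -> x = 6, yield 6.
Step 4: send(4) -> x = 10, yield 10.
Therefore result = [4, 6, 10].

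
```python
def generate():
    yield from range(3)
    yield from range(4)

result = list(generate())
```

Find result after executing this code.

Step 1: Trace yields in order:
  yield 0
  yield 1
  yield 2
  yield 0
  yield 1
  yield 2
  yield 3
Therefore result = [0, 1, 2, 0, 1, 2, 3].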